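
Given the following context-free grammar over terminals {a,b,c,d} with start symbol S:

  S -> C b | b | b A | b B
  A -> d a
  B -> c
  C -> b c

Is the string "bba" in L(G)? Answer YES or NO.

CNF form of G:
  S -> C T2 | T2 A | T2 B | b
  A -> T0 T1
  B -> c
  C -> T2 T3
  T0 -> d
  T1 -> a
  T2 -> b
  T3 -> c

CYK table (by increasing span):
  T[0,0] 'b' = {S,T2}  orig:{S}
  T[1,1] 'b' = {S,T2}  orig:{S}
  T[2,2] 'a' = {T1}  orig:{}
  T[0,1] 'bb' = ∅
  T[1,2] 'ba' = ∅
  T[0,2] 'bba' = ∅

S ∉ T[0,2] ⇒ NO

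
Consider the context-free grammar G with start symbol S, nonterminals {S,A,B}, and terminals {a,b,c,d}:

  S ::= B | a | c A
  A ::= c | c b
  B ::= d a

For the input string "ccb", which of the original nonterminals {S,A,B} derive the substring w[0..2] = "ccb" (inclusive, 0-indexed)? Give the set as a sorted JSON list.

Convert to CNF:
  S -> T0 A | T2 T3 | a
  A -> T0 T1 | c
  B -> T2 T3
  T0 -> c
  T1 -> b
  T2 -> d
  T3 -> a

CYK table (by increasing span), restricted to cells inside w[0..2]:
  T[0,0] 'c' = {A,T0}  orig:{A}
  T[1,1] 'c' = {A,T0}  orig:{A}
  T[2,2] 'b' = {T1}  orig:{}
  T[0,1] 'cc' = {S}
  T[1,2] 'cb' = {A}
  T[0,2] 'ccb' = {S}

Original NTs in T[0,2] deriving "ccb": ["S"]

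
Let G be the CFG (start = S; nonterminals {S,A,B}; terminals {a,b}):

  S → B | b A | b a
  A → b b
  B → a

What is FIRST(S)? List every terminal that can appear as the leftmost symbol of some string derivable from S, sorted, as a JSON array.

FIRST sets, iterate to fixpoint:
pass 1:
  A via A→b b: +{b}
  B via B→a: +{a}
  S via S→B: +{a}
  S via S→b A: +{b}
  FIRST(S)={a,b}  FIRST(A)={b}  FIRST(B)={a}
pass 2: — fixpoint
  FIRST(S)={a,b}  FIRST(A)={b}  FIRST(B)={a}

FIRST(S) = ["a", "b"]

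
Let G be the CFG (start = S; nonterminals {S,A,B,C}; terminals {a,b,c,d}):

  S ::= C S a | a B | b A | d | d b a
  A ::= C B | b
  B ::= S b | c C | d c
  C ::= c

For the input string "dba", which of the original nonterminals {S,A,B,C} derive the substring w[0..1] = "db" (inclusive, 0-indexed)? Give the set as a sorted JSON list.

CNF form of G:
  S -> C X4 | T0 A | T2 X5 | T3 B | d
  A -> C B | b
  B -> S T0 | T1 C | T2 T1
  C -> c
  T0 -> b
  T1 -> c
  T2 -> d
  T3 -> a
  X4 -> S T3
  X5 -> T0 T3

CYK fill, restricted to cells inside w[0..1]:
  cell(0,0) d: {S,T2}  orig:{S}
  cell(1,1) b: {A,T0}  orig:{A}
  cell(0,1) db: {B}

Original NTs in T[0,1] deriving "db": ["B"]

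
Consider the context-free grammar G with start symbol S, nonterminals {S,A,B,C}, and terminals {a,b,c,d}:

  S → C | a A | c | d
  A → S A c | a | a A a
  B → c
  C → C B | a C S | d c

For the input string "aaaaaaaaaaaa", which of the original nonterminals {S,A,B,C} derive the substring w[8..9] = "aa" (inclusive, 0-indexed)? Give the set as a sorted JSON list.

CNF form of G:
  S -> C B | T1 A | T1 X6 | T2 T0 | c | d
  A -> S X3 | T1 X4 | a
  B -> c
  C -> C B | T1 X5 | T2 T0
  T0 -> c
  T1 -> a
  T2 -> d
  X3 -> A T0
  X4 -> A T1
  X5 -> C S
  X6 -> C S

Fill CYK table bottom-up (cells [i..j] with 8 ≤ i ≤ j ≤ 9 only):
  T[8,8] 'a' = {A,T1}  orig:{A}
  T[9,9] 'a' = {A,T1}  orig:{A}
  T[8,9] 'aa' = {S,X4}  orig:{S}

Original NTs in T[8,9] deriving "aa": ["S"]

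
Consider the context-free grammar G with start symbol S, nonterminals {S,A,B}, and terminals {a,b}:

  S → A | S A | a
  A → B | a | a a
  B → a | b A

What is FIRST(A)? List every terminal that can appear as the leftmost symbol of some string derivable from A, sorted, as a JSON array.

Compute FIRST by fixpoint:
iter 1:
  A via A→a: +{a}
  B via B→a: +{a}
  B via B→b A: +{b}
  S via S→A: +{a}
  FIRST[S]={a}  FIRST[A]={a}  FIRST[B]={a,b}
iter 2:
  A via A→B: +{b}
  S via S→A: +{b}
  FIRST[S]={a,b}  FIRST[A]={a,b}  FIRST[B]={a,b}
iter 3: done
  FIRST[S]={a,b}  FIRST[A]={a,b}  FIRST[B]={a,b}

FIRST(A) = ["a", "b"]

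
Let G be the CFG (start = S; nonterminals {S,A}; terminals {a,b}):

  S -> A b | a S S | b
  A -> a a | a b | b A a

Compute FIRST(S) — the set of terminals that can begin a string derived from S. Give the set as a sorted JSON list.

Compute FIRST by fixpoint:
iter 1:
  A via A→a a: +{a}
  A via A→b A a: +{b}
  S via S→A b: +{a,b}
  FIRST[S]={a,b}  FIRST[A]={a,b}
iter 2: (no change)
  FIRST[S]={a,b}  FIRST[A]={a,b}

FIRST(S) = ["a", "b"]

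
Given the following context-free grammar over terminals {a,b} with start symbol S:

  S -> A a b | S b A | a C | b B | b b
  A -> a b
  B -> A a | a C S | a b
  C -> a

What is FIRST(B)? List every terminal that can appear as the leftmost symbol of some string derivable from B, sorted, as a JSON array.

FIRST iteration:
[1]
  A via A→a b: +{a}
  B via B→A a: +{a}
  C via C→a: +{a}
  S via S→A a b: +{a}
  S via S→b B: +{b}
  S: {a,b}  A: {a}  B: {a}  C: {a}
[2] (stable)
  S: {a,b}  A: {a}  B: {a}  C: {a}

FIRST(B) = ["a"]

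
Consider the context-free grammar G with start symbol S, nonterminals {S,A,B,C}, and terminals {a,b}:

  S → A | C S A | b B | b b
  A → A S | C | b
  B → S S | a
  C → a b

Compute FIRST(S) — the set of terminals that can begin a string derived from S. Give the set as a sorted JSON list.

Compute FIRST by fixpoint:
[1]
  A via A→b: +{b}
  B via B→a: +{a}
  C via C→a b: +{a}
  S via S→A: +{b}
  S via S→C S A: +{a}
  FIRST(S)={a,b}  FIRST(A)={b}  FIRST(B)={a}  FIRST(C)={a}
[2]
  A via A→C: +{a}
  B via B→S S: +{b}
  FIRST(S)={a,b}  FIRST(A)={a,b}  FIRST(B)={a,b}  FIRST(C)={a}
[3] (stable)
  FIRST(S)={a,b}  FIRST(A)={a,b}  FIRST(B)={a,b}  FIRST(C)={a}

FIRST(S) = ["a", "b"]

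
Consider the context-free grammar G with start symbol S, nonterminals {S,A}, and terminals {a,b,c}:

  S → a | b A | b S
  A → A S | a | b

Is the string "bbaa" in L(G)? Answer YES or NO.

CNF form of G:
  S -> T0 A | T0 S | a
  A -> A S | a | b
  T0 -> b

CYK fill:
  T[0,0] 'b' = {A,T0}  orig:{A}
  T[1,1] 'b' = {A,T0}  orig:{A}
  T[2,2] 'a' = {A,S}
  T[3,3] 'a' = {A,S}
  T[0,1] 'bb' = {S}
  T[1,2] 'ba' = {A,S}
  T[2,3] 'aa' = {A}
  T[0,2] 'bba' = {A,S}
  T[1,3] 'baa' = {A,S}
  T[0,3] 'bbaa' = {A,S}

S ∈ T[0,3] ⇒ YES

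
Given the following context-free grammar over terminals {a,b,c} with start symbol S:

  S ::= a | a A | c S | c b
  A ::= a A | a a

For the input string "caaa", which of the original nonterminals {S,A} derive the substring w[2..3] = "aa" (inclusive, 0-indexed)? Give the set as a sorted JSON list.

CNF form of G:
  S -> T0 A | T1 S | T1 T2 | a
  A -> T0 A | T0 T0
  T0 -> a
  T1 -> c
  T2 -> b

CYK table (by increasing span), restricted to cells inside w[2..3]:
  [2..2]={S,T0}  "a"  orig:{S}
  [3..3]={S,T0}  "a"  orig:{S}
  [2..3]={A}  "aa"

Original NTs in T[2,3] deriving "aa": ["A"]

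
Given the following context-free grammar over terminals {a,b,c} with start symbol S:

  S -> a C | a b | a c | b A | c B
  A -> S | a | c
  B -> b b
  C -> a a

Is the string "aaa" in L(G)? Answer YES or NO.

Convert to CNF:
  S -> T0 C | T0 T1 | T0 T2 | T1 A | T2 B
  A -> T0 C | T0 T1 | T0 T2 | T1 A | T2 B | a | c
  B -> T1 T1
  C -> T0 T0
  T0 -> a
  T1 -> b
  T2 -> c

Fill CYK table bottom-up:
  [0..0]={A,T0}  "a"  orig:{A}
  [1..1]={A,T0}  "a"  orig:{A}
  [2..2]={A,T0}  "a"  orig:{A}
  [0..1]={C}  "aa"
  [1..2]={C}  "aa"
  [0..2]={A,S}  "aaa"

S ∈ T[0,2] ⇒ YES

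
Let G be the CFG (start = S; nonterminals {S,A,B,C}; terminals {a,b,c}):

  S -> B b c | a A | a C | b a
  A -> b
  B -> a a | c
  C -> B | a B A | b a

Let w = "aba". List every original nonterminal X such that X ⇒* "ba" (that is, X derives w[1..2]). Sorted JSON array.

CNF form of G:
  S -> B X4 | T0 A | T0 C | T1 T0
  A -> b
  B -> T0 T0 | c
  C -> T0 T0 | T0 X3 | T1 T0 | c
  T0 -> a
  T1 -> b
  T2 -> c
  X3 -> B A
  X4 -> T1 T2

CYK fill — only the sub-triangle for w[1..2]:
  cell(1,1) b: {A,T1}  orig:{A}
  cell(2,2) a: {T0}  orig:{}
  cell(1,2) ba: {C,S}

Original NTs in T[1,2] deriving "ba": ["C", "S"]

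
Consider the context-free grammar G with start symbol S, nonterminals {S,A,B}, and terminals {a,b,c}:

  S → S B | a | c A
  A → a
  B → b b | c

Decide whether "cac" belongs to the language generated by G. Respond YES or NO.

CNF form of G:
  S -> S B | T1 A | a
  A -> a
  B -> T0 T0 | c
  T0 -> b
  T1 -> c

Fill CYK table bottom-up:
  [0..0]={B,T1}  "c"  orig:{B}
  [1..1]={A,S}  "a"
  [2..2]={B,T1}  "c"  orig:{B}
  [0..1]={S}  "ca"
  [1..2]={S}  "ac"
  [0..2]={S}  "cac"

S ∈ T[0,2] ⇒ YES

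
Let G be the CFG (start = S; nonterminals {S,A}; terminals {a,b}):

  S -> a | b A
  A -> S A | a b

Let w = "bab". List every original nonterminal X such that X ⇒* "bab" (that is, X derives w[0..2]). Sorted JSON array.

CNF form of G:
  S -> T1 A | a
  A -> S A | T0 T1
  T0 -> a
  T1 -> b

Fill CYK table bottom-up (cells [i..j] with 0 ≤ i ≤ j ≤ 2 only):
  [0..0]={T1}  "b"  orig:{}
  [1..1]={S,T0}  "a"  orig:{S}
  [2..2]={T1}  "b"  orig:{}
  [0..1]=∅  "ba"
  [1..2]={A}  "ab"
  [0..2]={S}  "bab"

Original NTs in T[0,2] deriving "bab": ["S"]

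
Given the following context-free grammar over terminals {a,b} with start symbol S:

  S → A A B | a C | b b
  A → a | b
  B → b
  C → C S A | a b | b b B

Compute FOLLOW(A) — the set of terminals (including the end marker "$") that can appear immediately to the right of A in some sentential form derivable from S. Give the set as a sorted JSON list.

Compute FIRST by fixpoint:
iter 1:
  A via A→a: +{a}
  A via A→b: +{b}
  B via B→b: +{b}
  C via C→a b: +{a}
  C via C→b b B: +{b}
  S via S→A A B: +{a,b}
  S: {a,b}  A: {a,b}  B: {b}  C: {a,b}
iter 2: (no change)
  S: {a,b}  A: {a,b}  B: {b}  C: {a,b}

FOLLOW iteration:
FOLLOW(S) := {$}
[1]
  C→C S A: FOLLOW(C) ⊇ FIRST(S) = {a,b}; new: +{a,b}
  C→C S A: FOLLOW(S) ⊇ FIRST(A) = {a,b}; new: +{a,b}
  C→C S A: FOLLOW(A) ⊇ FOLLOW(C) ⊇ {a,b}; new: +{a,b}
  C→b b B: FOLLOW(B) ⊇ FOLLOW(C) ⊇ {a,b}; new: +{a,b}
  S→A A B: FOLLOW(B) ⊇ FOLLOW(S) ⊇ {$,a,b}; new: +{$}
  S→a C: FOLLOW(C) ⊇ FOLLOW(S) ⊇ {$,a,b}; new: +{$}
  FOLLOW[S]={$,a,b}  FOLLOW[A]={a,b}  FOLLOW[B]={$,a,b}  FOLLOW[C]={$,a,b}
[2]
  C→C S A: FOLLOW(A) ⊇ FOLLOW(C) ⊇ {$,a,b}; new: +{$}
  FOLLOW[S]={$,a,b}  FOLLOW[A]={$,a,b}  FOLLOW[B]={$,a,b}  FOLLOW[C]={$,a,b}
[3] done
  FOLLOW[S]={$,a,b}  FOLLOW[A]={$,a,b}  FOLLOW[B]={$,a,b}  FOLLOW[C]={$,a,b}

FOLLOW(A) = ["$", "a", "b"]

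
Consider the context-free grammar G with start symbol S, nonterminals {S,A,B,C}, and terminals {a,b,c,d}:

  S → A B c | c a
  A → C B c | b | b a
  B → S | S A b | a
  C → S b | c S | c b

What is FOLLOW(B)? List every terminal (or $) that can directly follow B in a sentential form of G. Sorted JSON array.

FIRST sets, iterate to fixpoint:
iter 1:
  A via A→b: +{b}
  B via B→a: +{a}
  C via C→c S: +{c}
  S via S→A B c: +{b}
  S via S→c a: +{c}
  S: {b,c}  A: {b}  B: {a}  C: {c}
iter 2:
  A via A→C B c: +{c}
  B via B→S: +{b,c}
  C via C→S b: +{b}
  S: {b,c}  A: {b,c}  B: {a,b,c}  C: {b,c}
iter 3: (no change)
  S: {b,c}  A: {b,c}  B: {a,b,c}  C: {b,c}

FOLLOW sets:
seed FOLLOW(S) with $
[1]
  A→C B c: FOLLOW(C) ⊇ FIRST(B) = {a,b,c}; new: +{a,b,c}
  A→C B c: FOLLOW(B) ⊇ FIRST(c) = {c}; new: +{c}
  B→S: FOLLOW(S) ⊇ FOLLOW(B) ⊇ {c}; new: +{c}
  B→S A b: FOLLOW(S) ⊇ FIRST(A) = {b,c}; new: +{b}
  B→S A b: FOLLOW(A) ⊇ FIRST(b) = {b}; new: +{b}
  C→c S: FOLLOW(S) ⊇ FOLLOW(C) ⊇ {a,b,c}; new: +{a}
  S→A B c: FOLLOW(A) ⊇ FIRST(B) = {a,b,c}; new: +{a,c}
  FOLLOW[S]={$,a,b,c}  FOLLOW[A]={a,b,c}  FOLLOW[B]={c}  FOLLOW[C]={a,b,c}
[2] — fixpoint
  FOLLOW[S]={$,a,b,c}  FOLLOW[A]={a,b,c}  FOLLOW[B]={c}  FOLLOW[C]={a,b,c}

FOLLOW(B) = ["c"]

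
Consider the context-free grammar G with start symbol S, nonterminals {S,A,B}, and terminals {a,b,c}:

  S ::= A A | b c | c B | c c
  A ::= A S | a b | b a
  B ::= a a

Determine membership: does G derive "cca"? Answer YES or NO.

Convert to CNF:
  S -> A A | T1 T2 | T2 B | T2 T2
  A -> A S | T0 T1 | T1 T0
  B -> T0 T0
  T0 -> a
  T1 -> b
  T2 -> c

CYK table (by increasing span):
  cell(0,0) c: {T2}  orig:{}
  cell(1,1) c: {T2}  orig:{}
  cell(2,2) a: {T0}  orig:{}
  cell(0,1) cc: {S}
  cell(1,2) ca: ∅
  cell(0,2) cca: ∅

S ∉ T[0,2] ⇒ NO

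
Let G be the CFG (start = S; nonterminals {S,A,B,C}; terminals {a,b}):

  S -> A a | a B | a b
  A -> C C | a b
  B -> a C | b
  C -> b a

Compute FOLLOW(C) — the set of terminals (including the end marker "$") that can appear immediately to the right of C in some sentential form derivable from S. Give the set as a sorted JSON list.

FIRST sets, iterate to fixpoint:
round 1:
  A via A→a b: +{a}
  B via B→a C: +{a}
  B via B→b: +{b}
  C via C→b a: +{b}
  S via S→A a: +{a}
  FIRST[S]={a}  FIRST[A]={a}  FIRST[B]={a,b}  FIRST[C]={b}
round 2:
  A via A→C C: +{b}
  S via S→A a: +{b}
  FIRST[S]={a,b}  FIRST[A]={a,b}  FIRST[B]={a,b}  FIRST[C]={b}
round 3: (no change)
  FIRST[S]={a,b}  FIRST[A]={a,b}  FIRST[B]={a,b}  FIRST[C]={b}

FOLLOW sets:
initialize: $ ∈ FOLLOW(S)
iter 1:
  A→C C: FOLLOW(C) ⊇ FIRST(C) = {b}; new: +{b}
  S→A a: FOLLOW(A) ⊇ FIRST(a) = {a}; new: +{a}
  S→a B: FOLLOW(B) ⊇ FOLLOW(S) ⊇ {$}; new: +{$}
  S: {$}  A: {a}  B: {$}  C: {b}
iter 2:
  A→C C: FOLLOW(C) ⊇ FOLLOW(A) ⊇ {a}; new: +{a}
  B→a C: FOLLOW(C) ⊇ FOLLOW(B) ⊇ {$}; new: +{$}
  S: {$}  A: {a}  B: {$}  C: {$,a,b}
iter 3: (no change)
  S: {$}  A: {a}  B: {$}  C: {$,a,b}

FOLLOW(C) = ["$", "a", "b"]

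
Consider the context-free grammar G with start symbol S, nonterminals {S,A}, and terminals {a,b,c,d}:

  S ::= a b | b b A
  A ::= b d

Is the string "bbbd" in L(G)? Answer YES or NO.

Convert to CNF:
  S -> T0 X3 | T2 T0
  A -> T0 T1
  T0 -> b
  T1 -> d
  T2 -> a
  X3 -> T0 A

Fill CYK table bottom-up:
  cell(0,0) b: {T0}  orig:{}
  cell(1,1) b: {T0}  orig:{}
  cell(2,2) b: {T0}  orig:{}
  cell(3,3) d: {T1}  orig:{}
  cell(0,1) bb: ∅
  cell(1,2) bb: ∅
  cell(2,3) bd: {A}
  cell(0,2) bbb: ∅
  cell(1,3) bbd: {X3}  orig:{}
  cell(0,3) bbbd: {S}

S ∈ T[0,3] ⇒ YES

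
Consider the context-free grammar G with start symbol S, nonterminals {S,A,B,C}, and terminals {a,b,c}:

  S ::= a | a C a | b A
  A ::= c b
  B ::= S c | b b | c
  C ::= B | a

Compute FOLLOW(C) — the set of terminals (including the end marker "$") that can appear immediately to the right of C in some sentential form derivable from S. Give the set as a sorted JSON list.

FIRST iteration:
round 1:
  A via A→c b: +{c}
  B via B→b b: +{b}
  B via B→c: +{c}
  C via C→B: +{b,c}
  C via C→a: +{a}
  S via S→a: +{a}
  S via S→b A: +{b}
  FIRST[S]={a,b}  FIRST[A]={c}  FIRST[B]={b,c}  FIRST[C]={a,b,c}
round 2:
  B via B→S c: +{a}
  FIRST[S]={a,b}  FIRST[A]={c}  FIRST[B]={a,b,c}  FIRST[C]={a,b,c}
round 3: — fixpoint
  FIRST[S]={a,b}  FIRST[A]={c}  FIRST[B]={a,b,c}  FIRST[C]={a,b,c}

FOLLOW sets:
FOLLOW(S) := {$}
[1]
  B→S c: FOLLOW(S) ⊇ FIRST(c) = {c}; new: +{c}
  S→a C a: FOLLOW(C) ⊇ FIRST(a) = {a}; new: +{a}
  S→b A: FOLLOW(A) ⊇ FOLLOW(S) ⊇ {$,c}; new: +{$,c}
  S: {$,c}  A: {$,c}  B: {}  C: {a}
[2]
  C→B: FOLLOW(B) ⊇ FOLLOW(C) ⊇ {a}; new: +{a}
  S: {$,c}  A: {$,c}  B: {a}  C: {a}
[3] done
  S: {$,c}  A: {$,c}  B: {a}  C: {a}

FOLLOW(C) = ["a"]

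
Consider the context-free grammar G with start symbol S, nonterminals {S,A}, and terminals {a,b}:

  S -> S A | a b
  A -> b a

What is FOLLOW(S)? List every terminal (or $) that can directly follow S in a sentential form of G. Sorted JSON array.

FIRST sets, iterate to fixpoint:
round 1:
  A via A→b a: +{b}
  S via S→a b: +{a}
  FIRST(S)={a}  FIRST(A)={b}
round 2: done
  FIRST(S)={a}  FIRST(A)={b}

FOLLOW iteration:
seed FOLLOW(S) with $
round 1:
  S→S A: FOLLOW(S) ⊇ FIRST(A) = {b}; new: +{b}
  S→S A: FOLLOW(A) ⊇ FOLLOW(S) ⊇ {$,b}; new: +{$,b}
  FOLLOW(S)={$,b}  FOLLOW(A)={$,b}
round 2: — fixpoint
  FOLLOW(S)={$,b}  FOLLOW(A)={$,b}

FOLLOW(S) = ["$", "b"]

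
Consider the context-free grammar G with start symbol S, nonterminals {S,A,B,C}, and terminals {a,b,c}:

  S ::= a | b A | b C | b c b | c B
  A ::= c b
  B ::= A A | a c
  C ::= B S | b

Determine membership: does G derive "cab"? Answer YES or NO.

CNF form of G:
  S -> T0 B | T1 A | T1 C | T1 X3 | a
  A -> T0 T1
  B -> A A | T2 T0
  C -> B S | b
  T0 -> c
  T1 -> b
  T2 -> a
  X3 -> T0 T1

CYK table (by increasing span):
  [0..0]={T0}  "c"  orig:{}
  [1..1]={S,T2}  "a"  orig:{S}
  [2..2]={C,T1}  "b"  orig:{C}
  [0..1]=∅  "ca"
  [1..2]=∅  "ab"
  [0..2]=∅  "cab"

S ∉ T[0,2] ⇒ NO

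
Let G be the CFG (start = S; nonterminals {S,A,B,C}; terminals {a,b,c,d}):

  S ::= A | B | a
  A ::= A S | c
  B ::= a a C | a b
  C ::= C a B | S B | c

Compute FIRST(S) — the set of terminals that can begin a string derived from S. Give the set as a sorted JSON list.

FIRST sets, iterate to fixpoint:
round 1:
  A via A→c: +{c}
  B via B→a a C: +{a}
  C via C→c: +{c}
  S via S→A: +{c}
  S via S→B: +{a}
  FIRST(S)={a,c}  FIRST(A)={c}  FIRST(B)={a}  FIRST(C)={c}
round 2:
  C via C→S B: +{a}
  FIRST(S)={a,c}  FIRST(A)={c}  FIRST(B)={a}  FIRST(C)={a,c}
round 3: (stable)
  FIRST(S)={a,c}  FIRST(A)={c}  FIRST(B)={a}  FIRST(C)={a,c}

FIRST(S) = ["a", "c"]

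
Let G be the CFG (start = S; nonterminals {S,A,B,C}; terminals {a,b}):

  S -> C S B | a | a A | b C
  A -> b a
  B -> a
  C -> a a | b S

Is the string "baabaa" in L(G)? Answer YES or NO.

CNF form of G:
  S -> C X2 | T0 C | T1 A | a
  A -> T0 T1
  B -> a
  C -> T0 S | T1 T1
  T0 -> b
  T1 -> a
  X2 -> S B

CYK fill:
  cell(0,0) b: {T0}  orig:{}
  cell(1,1) a: {B,S,T1}  orig:{B,S}
  cell(2,2) a: {B,S,T1}  orig:{B,S}
  cell(3,3) b: {T0}  orig:{}
  cell(4,4) a: {B,S,T1}  orig:{B,S}
  cell(5,5) a: {B,S,T1}  orig:{B,S}
  cell(0,1) ba: {A,C}
  cell(1,2) aa: {C,X2}  orig:{C}
  cell(2,3) ab: ∅
  cell(3,4) ba: {A,C}
  cell(4,5) aa: {C,X2}  orig:{C}
  cell(0,2) baa: {S}
  cell(1,3) aab: ∅
  cell(2,4) aba: {S}
  cell(3,5) baa: {S}
  cell(0,3) baab: ∅
  cell(1,4) aaba: ∅
  cell(2,5) abaa: {X2}  orig:{}
  cell(0,4) baaba: ∅
  cell(1,5) aabaa: ∅
  cell(0,5) baabaa: {S}

S ∈ T[0,5] ⇒ YES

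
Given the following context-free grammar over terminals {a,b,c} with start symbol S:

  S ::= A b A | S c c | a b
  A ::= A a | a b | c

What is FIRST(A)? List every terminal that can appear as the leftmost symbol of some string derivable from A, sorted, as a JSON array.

FIRST sets, iterate to fixpoint:
pass 1:
  A via A→a b: +{a}
  A via A→c: +{c}
  S via S→A b A: +{a,c}
  S: {a,c}  A: {a,c}
pass 2: (stable)
  S: {a,c}  A: {a,c}

FIRST(A) = ["a", "c"]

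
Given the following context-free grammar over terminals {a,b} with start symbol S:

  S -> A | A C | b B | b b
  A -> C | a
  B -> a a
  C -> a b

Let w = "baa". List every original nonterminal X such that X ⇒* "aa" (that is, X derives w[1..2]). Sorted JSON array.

CNF form of G:
  S -> A C | T0 T1 | T1 B | T1 T1 | a
  A -> T0 T1 | a
  B -> T0 T0
  C -> T0 T1
  T0 -> a
  T1 -> b

Fill CYK table bottom-up (cells [i..j] with 1 ≤ i ≤ j ≤ 2 only):
  cell(1,1) a: {A,S,T0}  orig:{A,S}
  cell(2,2) a: {A,S,T0}  orig:{A,S}
  cell(1,2) aa: {B}

Original NTs in T[1,2] deriving "aa": ["B"]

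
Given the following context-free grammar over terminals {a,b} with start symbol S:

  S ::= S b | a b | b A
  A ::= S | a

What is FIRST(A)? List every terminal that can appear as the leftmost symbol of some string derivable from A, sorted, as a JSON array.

Compute FIRST by fixpoint:
round 1:
  A via A→a: +{a}
  S via S→a b: +{a}
  S via S→b A: +{b}
  FIRST[S]={a,b}  FIRST[A]={a}
round 2:
  A via A→S: +{b}
  FIRST[S]={a,b}  FIRST[A]={a,b}
round 3: (no change)
  FIRST[S]={a,b}  FIRST[A]={a,b}

FIRST(A) = ["a", "b"]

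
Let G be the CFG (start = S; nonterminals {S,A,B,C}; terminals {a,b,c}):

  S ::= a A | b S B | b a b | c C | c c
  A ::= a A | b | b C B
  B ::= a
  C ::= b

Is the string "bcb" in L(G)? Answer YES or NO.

Convert to CNF:
  S -> T0 A | T1 X4 | T1 X5 | T2 C | T2 T2
  A -> T0 A | T1 X3 | b
  B -> a
  C -> b
  T0 -> a
  T1 -> b
  T2 -> c
  X3 -> C B
  X4 -> S B
  X5 -> T0 T1

CYK table (by increasing span):
  cell(0,0) b: {A,C,T1}  orig:{A,C}
  cell(1,1) c: {T2}  orig:{}
  cell(2,2) b: {A,C,T1}  orig:{A,C}
  cell(0,1) bc: ∅
  cell(1,2) cb: {S}
  cell(0,2) bcb: ∅

S ∉ T[0,2] ⇒ NO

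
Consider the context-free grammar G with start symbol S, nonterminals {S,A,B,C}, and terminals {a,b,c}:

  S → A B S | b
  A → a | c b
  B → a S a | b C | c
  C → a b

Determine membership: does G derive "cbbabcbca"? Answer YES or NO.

Convert to CNF:
  S -> A X4 | b
  A -> T0 T1 | a
  B -> T1 C | T2 X3 | c
  C -> T2 T1
  T0 -> c
  T1 -> b
  T2 -> a
  X3 -> S T2
  X4 -> B S

Fill CYK table bottom-up:
  T[0,0] 'c' = {B,T0}  orig:{B}
  T[1,1] 'b' = {S,T1}  orig:{S}
  T[2,2] 'b' = {S,T1}  orig:{S}
  T[3,3] 'a' = {A,T2}  orig:{A}
  T[4,4] 'b' = {S,T1}  orig:{S}
  T[5,5] 'c' = {B,T0}  orig:{B}
  T[6,6] 'b' = {S,T1}  orig:{S}
  T[7,7] 'c' = {B,T0}  orig:{B}
  T[8,8] 'a' = {A,T2}  orig:{A}
  T[0,1] 'cb' = {A,X4}  orig:{A}
  T[1,2] 'bb' = ∅
  T[2,3] 'ba' = {X3}  orig:{}
  T[3,4] 'ab' = {C}
  T[4,5] 'bc' = ∅
  T[5,6] 'cb' = {A,X4}  orig:{A}
  T[6,7] 'bc' = ∅
  T[7,8] 'ca' = ∅
  T[0,2] 'cbb' = ∅
  T[1,3] 'bba' = ∅
  T[2,4] 'bab' = {B}
  T[3,5] 'abc' = ∅
  T[4,6] 'bcb' = ∅
  T[5,7] 'cbc' = ∅
  T[6,8] 'bca' = ∅
  T[0,3] 'cbba' = ∅
  T[1,4] 'bbab' = ∅
  T[2,5] 'babc' = ∅
  T[3,6] 'abcb' = ∅
  T[4,7] 'bcbc' = ∅
  T[5,8] 'cbca' = ∅
  T[0,4] 'cbbab' = ∅
  T[1,5] 'bbabc' = ∅
  T[2,6] 'babcb' = ∅
  T[3,7] 'abcbc' = ∅
  T[4,8] 'bcbca' = ∅
  T[0,5] 'cbbabc' = ∅
  T[1,6] 'bbabcb' = ∅
  T[2,7] 'babcbc' = ∅
  T[3,8] 'abcbca' = ∅
  T[0,6] 'cbbabcb' = ∅
  T[1,7] 'bbabcbc' = ∅
  T[2,8] 'babcbca' = ∅
  T[0,7] 'cbbabcbc' = ∅
  T[1,8] 'bbabcbca' = ∅
  T[0,8] 'cbbabcbca' = ∅

S ∉ T[0,8] ⇒ NO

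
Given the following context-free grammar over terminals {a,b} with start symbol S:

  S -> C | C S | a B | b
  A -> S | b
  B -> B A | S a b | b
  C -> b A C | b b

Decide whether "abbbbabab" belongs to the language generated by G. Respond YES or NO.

CNF form of G:
  S -> C S | T0 B | T1 T1 | T1 X5 | b
  A -> C S | T0 B | T1 T1 | T1 X2 | b
  B -> B A | S X3 | b
  C -> T1 T1 | T1 X4
  T0 -> a
  T1 -> b
  X2 -> A C
  X3 -> T0 T1
  X4 -> A C
  X5 -> A C

CYK fill:
  T[0,0] 'a' = {T0}  orig:{}
  T[1,1] 'b' = {A,B,S,T1}  orig:{A,B,S}
  T[2,2] 'b' = {A,B,S,T1}  orig:{A,B,S}
  T[3,3] 'b' = {A,B,S,T1}  orig:{A,B,S}
  T[4,4] 'b' = {A,B,S,T1}  orig:{A,B,S}
  T[5,5] 'a' = {T0}  orig:{}
  T[6,6] 'b' = {A,B,S,T1}  orig:{A,B,S}
  T[7,7] 'a' = {T0}  orig:{}
  T[8,8] 'b' = {A,B,S,T1}  orig:{A,B,S}
  T[0,1] 'ab' = {A,S,X3}  orig:{A,S}
  T[1,2] 'bb' = {A,B,C,S}
  T[2,3] 'bb' = {A,B,C,S}
  T[3,4] 'bb' = {A,B,C,S}
  T[4,5] 'ba' = ∅
  T[5,6] 'ab' = {A,S,X3}  orig:{A,S}
  T[6,7] 'ba' = ∅
  T[7,8] 'ab' = {A,S,X3}  orig:{A,S}
  T[0,2] 'abb' = {A,S}
  T[1,3] 'bbb' = {A,B,S,X2,X4,X5}  orig:{A,B,S}
  T[2,4] 'bbb' = {A,B,S,X2,X4,X5}  orig:{A,B,S}
  T[3,5] 'bba' = ∅
  T[4,6] 'bab' = {B}
  T[5,7] 'aba' = ∅
  T[6,8] 'bab' = {B}
  T[0,3] 'abbb' = {A,S,X2,X4,X5}  orig:{A,S}
  T[1,4] 'bbbb' = {A,B,C,S,X2,X4,X5}  orig:{A,B,C,S}
  T[2,5] 'bbba' = ∅
  T[3,6] 'bbab' = {A,B,S}
  T[4,7] 'baba' = ∅
  T[5,8] 'abab' = {A,B,S}
  T[0,4] 'abbbb' = {A,S,X2,X4,X5}  orig:{A,S}
  T[1,5] 'bbbba' = ∅
  T[2,6] 'bbbab' = {B}
  T[3,7] 'bbaba' = ∅
  T[4,8] 'babab' = {B}
  T[0,5] 'abbbba' = ∅
  T[1,6] 'bbbbab' = {A,B,S}
  T[2,7] 'bbbaba' = ∅
  T[3,8] 'bbabab' = {A,B,S}
  T[0,6] 'abbbbab' = {A,B,S}
  T[1,7] 'bbbbaba' = ∅
  T[2,8] 'bbbabab' = {B}
  T[0,7] 'abbbbaba' = ∅
  T[1,8] 'bbbbabab' = {A,B,S}
  T[0,8] 'abbbbabab' = {A,B,S}

S ∈ T[0,8] ⇒ YES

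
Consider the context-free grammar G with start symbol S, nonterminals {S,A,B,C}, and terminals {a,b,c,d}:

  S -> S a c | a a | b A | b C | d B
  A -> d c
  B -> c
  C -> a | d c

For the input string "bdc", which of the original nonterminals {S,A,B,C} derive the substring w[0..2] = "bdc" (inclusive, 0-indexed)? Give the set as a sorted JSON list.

Convert to CNF:
  S -> S X4 | T0 B | T2 T2 | T3 A | T3 C
  A -> T0 T1
  B -> c
  C -> T0 T1 | a
  T0 -> d
  T1 -> c
  T2 -> a
  T3 -> b
  X4 -> T2 T1

Fill CYK table bottom-up (cells [i..j] with 0 ≤ i ≤ j ≤ 2 only):
  cell(0,0) b: {T3}  orig:{}
  cell(1,1) d: {T0}  orig:{}
  cell(2,2) c: {B,T1}  orig:{B}
  cell(0,1) bd: ∅
  cell(1,2) dc: {A,C,S}
  cell(0,2) bdc: {S}

Original NTs in T[0,2] deriving "bdc": ["S"]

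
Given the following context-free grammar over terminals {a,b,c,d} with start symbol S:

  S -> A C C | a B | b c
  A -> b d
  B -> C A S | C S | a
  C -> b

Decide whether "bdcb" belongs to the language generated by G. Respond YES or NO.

CNF form of G:
  S -> A X5 | T0 T3 | T2 B
  A -> T0 T1
  B -> C S | C X4 | a
  C -> b
  T0 -> b
  T1 -> d
  T2 -> a
  T3 -> c
  X4 -> A S
  X5 -> C C

CYK fill:
  cell(0,0) b: {C,T0}  orig:{C}
  cell(1,1) d: {T1}  orig:{}
  cell(2,2) c: {T3}  orig:{}
  cell(3,3) b: {C,T0}  orig:{C}
  cell(0,1) bd: {A}
  cell(1,2) dc: ∅
  cell(2,3) cb: ∅
  cell(0,2) bdc: ∅
  cell(1,3) dcb: ∅
  cell(0,3) bdcb: ∅

S ∉ T[0,3] ⇒ NO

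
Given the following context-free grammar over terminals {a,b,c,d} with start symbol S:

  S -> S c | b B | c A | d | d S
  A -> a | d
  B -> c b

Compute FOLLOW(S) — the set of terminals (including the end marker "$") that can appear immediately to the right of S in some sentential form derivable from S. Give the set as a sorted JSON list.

Compute FIRST by fixpoint:
[1]
  A via A→a: +{a}
  A via A→d: +{d}
  B via B→c b: +{c}
  S via S→b B: +{b}
  S via S→c A: +{c}
  S via S→d: +{d}
  FIRST[S]={b,c,d}  FIRST[A]={a,d}  FIRST[B]={c}
[2] — fixpoint
  FIRST[S]={b,c,d}  FIRST[A]={a,d}  FIRST[B]={c}

FOLLOW sets:
FOLLOW(S) := {$}
iter 1:
  S→S c: FOLLOW(S) ⊇ FIRST(c) = {c}; new: +{c}
  S→b B: FOLLOW(B) ⊇ FOLLOW(S) ⊇ {$,c}; new: +{$,c}
  S→c A: FOLLOW(A) ⊇ FOLLOW(S) ⊇ {$,c}; new: +{$,c}
  FOLLOW(S)={$,c}  FOLLOW(A)={$,c}  FOLLOW(B)={$,c}
iter 2: (no change)
  FOLLOW(S)={$,c}  FOLLOW(A)={$,c}  FOLLOW(B)={$,c}

FOLLOW(S) = ["$", "c"]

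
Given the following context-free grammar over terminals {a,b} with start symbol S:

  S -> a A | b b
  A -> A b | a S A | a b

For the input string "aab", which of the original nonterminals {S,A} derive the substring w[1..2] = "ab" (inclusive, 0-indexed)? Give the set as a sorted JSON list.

Convert to CNF:
  S -> T0 T0 | T1 A
  A -> A T0 | T1 T0 | T1 X2
  T0 -> b
  T1 -> a
  X2 -> S A

CYK table (by increasing span) — only the sub-triangle for w[1..2]:
  [1..1]={T1}  "a"  orig:{}
  [2..2]={T0}  "b"  orig:{}
  [1..2]={A}  "ab"

Original NTs in T[1,2] deriving "ab": ["A"]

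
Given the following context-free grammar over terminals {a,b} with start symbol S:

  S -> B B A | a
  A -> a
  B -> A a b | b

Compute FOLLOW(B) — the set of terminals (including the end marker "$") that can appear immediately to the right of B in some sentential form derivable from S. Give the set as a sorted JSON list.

Compute FIRST by fixpoint:
[1]
  A via A→a: +{a}
  B via B→A a b: +{a}
  B via B→b: +{b}
  S via S→B B A: +{a,b}
  FIRST[S]={a,b}  FIRST[A]={a}  FIRST[B]={a,b}
[2] done
  FIRST[S]={a,b}  FIRST[A]={a}  FIRST[B]={a,b}

FOLLOW iteration:
seed FOLLOW(S) with $
[1]
  B→A a b: FOLLOW(A) ⊇ FIRST(a) = {a}; new: +{a}
  S→B B A: FOLLOW(B) ⊇ FIRST(B) = {a,b}; new: +{a,b}
  S→B B A: FOLLOW(A) ⊇ FOLLOW(S) ⊇ {$}; new: +{$}
  FOLLOW[S]={$}  FOLLOW[A]={$,a}  FOLLOW[B]={a,b}
[2] — fixpoint
  FOLLOW[S]={$}  FOLLOW[A]={$,a}  FOLLOW[B]={a,b}

FOLLOW(B) = ["a", "b"]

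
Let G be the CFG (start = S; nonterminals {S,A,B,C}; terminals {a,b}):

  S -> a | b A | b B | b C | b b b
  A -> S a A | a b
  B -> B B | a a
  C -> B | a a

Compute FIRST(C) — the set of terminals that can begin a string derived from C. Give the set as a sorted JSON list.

FIRST iteration:
pass 1:
  A via A→a b: +{a}
  B via B→a a: +{a}
  C via C→B: +{a}
  S via S→a: +{a}
  S via S→b A: +{b}
  S: {a,b}  A: {a}  B: {a}  C: {a}
pass 2:
  A via A→S a A: +{b}
  S: {a,b}  A: {a,b}  B: {a}  C: {a}
pass 3: (stable)
  S: {a,b}  A: {a,b}  B: {a}  C: {a}

FIRST(C) = ["a"]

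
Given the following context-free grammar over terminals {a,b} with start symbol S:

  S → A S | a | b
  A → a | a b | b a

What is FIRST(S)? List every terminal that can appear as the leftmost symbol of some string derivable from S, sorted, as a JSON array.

Compute FIRST by fixpoint:
[1]
  A via A→a: +{a}
  A via A→b a: +{b}
  S via S→A S: +{a,b}
  S: {a,b}  A: {a,b}
[2] (no change)
  S: {a,b}  A: {a,b}

FIRST(S) = ["a", "b"]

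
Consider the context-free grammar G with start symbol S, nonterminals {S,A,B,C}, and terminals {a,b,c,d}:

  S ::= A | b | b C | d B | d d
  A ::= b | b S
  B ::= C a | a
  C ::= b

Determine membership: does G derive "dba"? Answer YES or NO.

CNF form of G:
  S -> T0 C | T0 S | T2 B | T2 T2 | b
  A -> T0 S | b
  B -> C T1 | a
  C -> b
  T0 -> b
  T1 -> a
  T2 -> d

CYK fill:
  cell(0,0) d: {T2}  orig:{}
  cell(1,1) b: {A,C,S,T0}  orig:{A,C,S}
  cell(2,2) a: {B,T1}  orig:{B}
  cell(0,1) db: ∅
  cell(1,2) ba: {B}
  cell(0,2) dba: {S}

S ∈ T[0,2] ⇒ YES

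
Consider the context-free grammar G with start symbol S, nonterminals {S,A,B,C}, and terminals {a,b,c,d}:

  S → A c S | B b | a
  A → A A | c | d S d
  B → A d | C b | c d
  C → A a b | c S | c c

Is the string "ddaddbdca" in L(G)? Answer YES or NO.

Convert to CNF:
  S -> A X6 | B T1 | a
  A -> A A | T0 X4 | c
  B -> A T0 | C T1 | T2 T0
  C -> A X5 | T2 S | T2 T2
  T0 -> d
  T1 -> b
  T2 -> c
  T3 -> a
  X4 -> S T0
  X5 -> T3 T1
  X6 -> T2 S

Fill CYK table bottom-up:
  cell(0,0) d: {T0}  orig:{}
  cell(1,1) d: {T0}  orig:{}
  cell(2,2) a: {S,T3}  orig:{S}
  cell(3,3) d: {T0}  orig:{}
  cell(4,4) d: {T0}  orig:{}
  cell(5,5) b: {T1}  orig:{}
  cell(6,6) d: {T0}  orig:{}
  cell(7,7) c: {A,T2}  orig:{A}
  cell(8,8) a: {S,T3}  orig:{S}
  cell(0,1) dd: ∅
  cell(1,2) da: ∅
  cell(2,3) ad: {X4}  orig:{}
  cell(3,4) dd: ∅
  cell(4,5) db: ∅
  cell(5,6) bd: ∅
  cell(6,7) dc: ∅
  cell(7,8) ca: {C,X6}  orig:{C}
  cell(0,2) dda: ∅
  cell(1,3) dad: {A}
  cell(2,4) add: ∅
  cell(3,5) ddb: ∅
  cell(4,6) dbd: ∅
  cell(5,7) bdc: ∅
  cell(6,8) dca: ∅
  cell(0,3) ddad: ∅
  cell(1,4) dadd: {B}
  cell(2,5) addb: ∅
  cell(3,6) ddbd: ∅
  cell(4,7) dbdc: ∅
  cell(5,8) bdca: ∅
  cell(0,4) ddadd: ∅
  cell(1,5) daddb: {S}
  cell(2,6) addbd: ∅
  cell(3,7) ddbdc: ∅
  cell(4,8) dbdca: ∅
  cell(0,5) ddaddb: ∅
  cell(1,6) daddbd: {X4}  orig:{}
  cell(2,7) addbdc: ∅
  cell(3,8) ddbdca: ∅
  cell(0,6) ddaddbd: {A}
  cell(1,7) daddbdc: ∅
  cell(2,8) addbdca: ∅
  cell(0,7) ddaddbdc: {A}
  cell(1,8) daddbdca: ∅
  cell(0,8) ddaddbdca: {S}

S ∈ T[0,8] ⇒ YES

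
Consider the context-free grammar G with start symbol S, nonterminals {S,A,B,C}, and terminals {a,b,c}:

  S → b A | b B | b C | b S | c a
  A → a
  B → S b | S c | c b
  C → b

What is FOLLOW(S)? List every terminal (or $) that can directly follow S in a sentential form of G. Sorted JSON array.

Compute FIRST by fixpoint:
[1]
  A via A→a: +{a}
  B via B→c b: +{c}
  C via C→b: +{b}
  S via S→b A: +{b}
  S via S→c a: +{c}
  S: {b,c}  A: {a}  B: {c}  C: {b}
[2]
  B via B→S b: +{b}
  S: {b,c}  A: {a}  B: {b,c}  C: {b}
[3] done
  S: {b,c}  A: {a}  B: {b,c}  C: {b}

FOLLOW sets:
seed FOLLOW(S) with $
pass 1:
  B→S b: FOLLOW(S) ⊇ FIRST(b) = {b}; new: +{b}
  B→S c: FOLLOW(S) ⊇ FIRST(c) = {c}; new: +{c}
  S→b A: FOLLOW(A) ⊇ FOLLOW(S) ⊇ {$,b,c}; new: +{$,b,c}
  S→b B: FOLLOW(B) ⊇ FOLLOW(S) ⊇ {$,b,c}; new: +{$,b,c}
  S→b C: FOLLOW(C) ⊇ FOLLOW(S) ⊇ {$,b,c}; new: +{$,b,c}
  S: {$,b,c}  A: {$,b,c}  B: {$,b,c}  C: {$,b,c}
pass 2: (no change)
  S: {$,b,c}  A: {$,b,c}  B: {$,b,c}  C: {$,b,c}

FOLLOW(S) = ["$", "b", "c"]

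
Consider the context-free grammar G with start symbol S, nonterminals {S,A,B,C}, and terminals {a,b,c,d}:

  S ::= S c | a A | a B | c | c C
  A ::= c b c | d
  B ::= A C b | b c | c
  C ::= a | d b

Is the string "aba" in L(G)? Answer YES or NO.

Convert to CNF:
  S -> S T0 | T0 C | T3 A | T3 B | c
  A -> T0 X4 | d
  B -> A X5 | T1 T0 | c
  C -> T2 T1 | a
  T0 -> c
  T1 -> b
  T2 -> d
  T3 -> a
  X4 -> T1 T0
  X5 -> C T1

CYK fill:
  cell(0,0) a: {C,T3}  orig:{C}
  cell(1,1) b: {T1}  orig:{}
  cell(2,2) a: {C,T3}  orig:{C}
  cell(0,1) ab: {X5}  orig:{}
  cell(1,2) ba: ∅
  cell(0,2) aba: ∅

S ∉ T[0,2] ⇒ NO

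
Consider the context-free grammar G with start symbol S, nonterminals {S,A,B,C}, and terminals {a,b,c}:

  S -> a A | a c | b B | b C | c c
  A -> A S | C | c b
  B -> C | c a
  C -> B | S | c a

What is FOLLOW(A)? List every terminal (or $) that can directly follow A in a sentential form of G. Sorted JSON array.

FIRST sets, iterate to fixpoint:
[1]
  A via A→c b: +{c}
  B via B→c a: +{c}
  C via C→B: +{c}
  S via S→a A: +{a}
  S via S→b B: +{b}
  S via S→c c: +{c}
  FIRST(S)={a,b,c}  FIRST(A)={c}  FIRST(B)={c}  FIRST(C)={c}
[2]
  C via C→S: +{a,b}
  FIRST(S)={a,b,c}  FIRST(A)={c}  FIRST(B)={c}  FIRST(C)={a,b,c}
[3]
  A via A→C: +{a,b}
  B via B→C: +{a,b}
  FIRST(S)={a,b,c}  FIRST(A)={a,b,c}  FIRST(B)={a,b,c}  FIRST(C)={a,b,c}
[4] done
  FIRST(S)={a,b,c}  FIRST(A)={a,b,c}  FIRST(B)={a,b,c}  FIRST(C)={a,b,c}

Compute FOLLOW by fixpoint:
initialize: $ ∈ FOLLOW(S)
round 1:
  A→A S: FOLLOW(A) ⊇ FIRST(S) = {a,b,c}; new: +{a,b,c}
  A→A S: FOLLOW(S) ⊇ FOLLOW(A) ⊇ {a,b,c}; new: +{a,b,c}
  A→C: FOLLOW(C) ⊇ FOLLOW(A) ⊇ {a,b,c}; new: +{a,b,c}
  C→B: FOLLOW(B) ⊇ FOLLOW(C) ⊇ {a,b,c}; new: +{a,b,c}
  S→a A: FOLLOW(A) ⊇ FOLLOW(S) ⊇ {$,a,b,c}; new: +{$}
  S→b B: FOLLOW(B) ⊇ FOLLOW(S) ⊇ {$,a,b,c}; new: +{$}
  S→b C: FOLLOW(C) ⊇ FOLLOW(S) ⊇ {$,a,b,c}; new: +{$}
  FOLLOW[S]={$,a,b,c}  FOLLOW[A]={$,a,b,c}  FOLLOW[B]={$,a,b,c}  FOLLOW[C]={$,a,b,c}
round 2: (stable)
  FOLLOW[S]={$,a,b,c}  FOLLOW[A]={$,a,b,c}  FOLLOW[B]={$,a,b,c}  FOLLOW[C]={$,a,b,c}

FOLLOW(A) = ["$", "a", "b", "c"]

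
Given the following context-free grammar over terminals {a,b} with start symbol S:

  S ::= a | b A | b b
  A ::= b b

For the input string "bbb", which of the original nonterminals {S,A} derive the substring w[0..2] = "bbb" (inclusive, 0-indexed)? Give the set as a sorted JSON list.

CNF form of G:
  S -> T0 A | T0 T0 | a
  A -> T0 T0
  T0 -> b

Fill CYK table bottom-up, restricted to cells inside w[0..2]:
  cell(0,0) b: {T0}  orig:{}
  cell(1,1) b: {T0}  orig:{}
  cell(2,2) b: {T0}  orig:{}
  cell(0,1) bb: {A,S}
  cell(1,2) bb: {A,S}
  cell(0,2) bbb: {S}

Original NTs in T[0,2] deriving "bbb": ["S"]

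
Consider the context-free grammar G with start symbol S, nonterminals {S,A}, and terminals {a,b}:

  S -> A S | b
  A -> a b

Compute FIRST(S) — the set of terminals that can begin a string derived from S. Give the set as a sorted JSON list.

Compute FIRST by fixpoint:
iter 1:
  A via A→a b: +{a}
  S via S→A S: +{a}
  S via S→b: +{b}
  S: {a,b}  A: {a}
iter 2: done
  S: {a,b}  A: {a}

FIRST(S) = ["a", "b"]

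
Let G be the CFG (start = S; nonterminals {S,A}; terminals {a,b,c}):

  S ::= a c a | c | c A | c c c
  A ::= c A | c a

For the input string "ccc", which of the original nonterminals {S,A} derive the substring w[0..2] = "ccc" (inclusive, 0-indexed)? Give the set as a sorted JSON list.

CNF form of G:
  S -> T0 A | T0 X3 | T1 X2 | c
  A -> T0 A | T0 T1
  T0 -> c
  T1 -> a
  X2 -> T0 T1
  X3 -> T0 T0

CYK fill (cells [i..j] with 0 ≤ i ≤ j ≤ 2 only):
  T[0,0] 'c' = {S,T0}  orig:{S}
  T[1,1] 'c' = {S,T0}  orig:{S}
  T[2,2] 'c' = {S,T0}  orig:{S}
  T[0,1] 'cc' = {X3}  orig:{}
  T[1,2] 'cc' = {X3}  orig:{}
  T[0,2] 'ccc' = {S}

Original NTs in T[0,2] deriving "ccc": ["S"]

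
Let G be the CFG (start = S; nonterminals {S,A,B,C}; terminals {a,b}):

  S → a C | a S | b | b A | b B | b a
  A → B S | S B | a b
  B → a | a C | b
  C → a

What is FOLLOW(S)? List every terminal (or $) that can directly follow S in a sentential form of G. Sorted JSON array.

Compute FIRST by fixpoint:
round 1:
  A via A→a b: +{a}
  B via B→a: +{a}
  B via B→b: +{b}
  C via C→a: +{a}
  S via S→a C: +{a}
  S via S→b: +{b}
  FIRST[S]={a,b}  FIRST[A]={a}  FIRST[B]={a,b}  FIRST[C]={a}
round 2:
  A via A→B S: +{b}
  FIRST[S]={a,b}  FIRST[A]={a,b}  FIRST[B]={a,b}  FIRST[C]={a}
round 3: (no change)
  FIRST[S]={a,b}  FIRST[A]={a,b}  FIRST[B]={a,b}  FIRST[C]={a}

Compute FOLLOW by fixpoint:
FOLLOW(S) := {$}
pass 1:
  A→B S: FOLLOW(B) ⊇ FIRST(S) = {a,b}; new: +{a,b}
  A→S B: FOLLOW(S) ⊇ FIRST(B) = {a,b}; new: +{a,b}
  B→a C: FOLLOW(C) ⊇ FOLLOW(B) ⊇ {a,b}; new: +{a,b}
  S→a C: FOLLOW(C) ⊇ FOLLOW(S) ⊇ {$,a,b}; new: +{$}
  S→b A: FOLLOW(A) ⊇ FOLLOW(S) ⊇ {$,a,b}; new: +{$,a,b}
  S→b B: FOLLOW(B) ⊇ FOLLOW(S) ⊇ {$,a,b}; new: +{$}
  FOLLOW(S)={$,a,b}  FOLLOW(A)={$,a,b}  FOLLOW(B)={$,a,b}  FOLLOW(C)={$,a,b}
pass 2: done
  FOLLOW(S)={$,a,b}  FOLLOW(A)={$,a,b}  FOLLOW(B)={$,a,b}  FOLLOW(C)={$,a,b}

FOLLOW(S) = ["$", "a", "b"]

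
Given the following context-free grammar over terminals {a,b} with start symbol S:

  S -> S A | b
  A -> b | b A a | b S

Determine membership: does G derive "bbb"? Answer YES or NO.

Convert to CNF:
  S -> S A | b
  A -> T0 S | T0 X2 | b
  T0 -> b
  T1 -> a
  X2 -> A T1

CYK table (by increasing span):
  cell(0,0) b: {A,S,T0}  orig:{A,S}
  cell(1,1) b: {A,S,T0}  orig:{A,S}
  cell(2,2) b: {A,S,T0}  orig:{A,S}
  cell(0,1) bb: {A,S}
  cell(1,2) bb: {A,S}
  cell(0,2) bbb: {A,S}

S ∈ T[0,2] ⇒ YES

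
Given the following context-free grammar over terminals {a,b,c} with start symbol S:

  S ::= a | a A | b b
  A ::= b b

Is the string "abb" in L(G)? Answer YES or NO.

CNF form of G:
  S -> T0 T0 | T1 A | a
  A -> T0 T0
  T0 -> b
  T1 -> a

Fill CYK table bottom-up:
  [0..0]={S,T1}  "a"  orig:{S}
  [1..1]={T0}  "b"  orig:{}
  [2..2]={T0}  "b"  orig:{}
  [0..1]=∅  "ab"
  [1..2]={A,S}  "bb"
  [0..2]={S}  "abb"

S ∈ T[0,2] ⇒ YES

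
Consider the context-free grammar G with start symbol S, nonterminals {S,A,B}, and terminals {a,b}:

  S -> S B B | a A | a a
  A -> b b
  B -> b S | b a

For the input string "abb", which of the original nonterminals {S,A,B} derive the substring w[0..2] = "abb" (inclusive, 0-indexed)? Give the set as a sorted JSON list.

Convert to CNF:
  S -> S X2 | T1 A | T1 T1
  A -> T0 T0
  B -> T0 S | T0 T1
  T0 -> b
  T1 -> a
  X2 -> B B

Fill CYK table bottom-up, restricted to cells inside w[0..2]:
  [0..0]={T1}  "a"  orig:{}
  [1..1]={T0}  "b"  orig:{}
  [2..2]={T0}  "b"  orig:{}
  [0..1]=∅  "ab"
  [1..2]={A}  "bb"
  [0..2]={S}  "abb"

Original NTs in T[0,2] deriving "abb": ["S"]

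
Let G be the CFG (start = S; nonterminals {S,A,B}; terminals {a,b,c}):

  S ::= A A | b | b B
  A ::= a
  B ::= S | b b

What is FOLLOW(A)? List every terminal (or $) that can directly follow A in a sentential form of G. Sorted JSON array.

Compute FIRST by fixpoint:
[1]
  A via A→a: +{a}
  B via B→b b: +{b}
  S via S→A A: +{a}
  S via S→b: +{b}
  FIRST(S)={a,b}  FIRST(A)={a}  FIRST(B)={b}
[2]
  B via B→S: +{a}
  FIRST(S)={a,b}  FIRST(A)={a}  FIRST(B)={a,b}
[3] (no change)
  FIRST(S)={a,b}  FIRST(A)={a}  FIRST(B)={a,b}

FOLLOW sets:
FOLLOW(S) := {$}
iter 1:
  S→A A: FOLLOW(A) ⊇ FIRST(A) = {a}; new: +{a}
  S→A A: FOLLOW(A) ⊇ FOLLOW(S) ⊇ {$}; new: +{$}
  S→b B: FOLLOW(B) ⊇ FOLLOW(S) ⊇ {$}; new: +{$}
  S: {$}  A: {$,a}  B: {$}
iter 2: (no change)
  S: {$}  A: {$,a}  B: {$}

FOLLOW(A) = ["$", "a"]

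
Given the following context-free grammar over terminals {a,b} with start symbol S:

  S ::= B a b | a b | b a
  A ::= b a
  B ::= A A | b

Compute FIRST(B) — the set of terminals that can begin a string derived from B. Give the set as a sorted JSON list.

FIRST iteration:
[1]
  A via A→b a: +{b}
  B via B→A A: +{b}
  S via S→B a b: +{b}
  S via S→a b: +{a}
  S: {a,b}  A: {b}  B: {b}
[2] done
  S: {a,b}  A: {b}  B: {b}

FIRST(B) = ["b"]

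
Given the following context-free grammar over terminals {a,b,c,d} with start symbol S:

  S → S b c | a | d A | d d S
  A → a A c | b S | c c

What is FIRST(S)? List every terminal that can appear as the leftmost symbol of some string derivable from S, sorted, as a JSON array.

FIRST iteration:
round 1:
  A via A→a A c: +{a}
  A via A→b S: +{b}
  A via A→c c: +{c}
  S via S→a: +{a}
  S via S→d A: +{d}
  FIRST[S]={a,d}  FIRST[A]={a,b,c}
round 2: (no change)
  FIRST[S]={a,d}  FIRST[A]={a,b,c}

FIRST(S) = ["a", "d"]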